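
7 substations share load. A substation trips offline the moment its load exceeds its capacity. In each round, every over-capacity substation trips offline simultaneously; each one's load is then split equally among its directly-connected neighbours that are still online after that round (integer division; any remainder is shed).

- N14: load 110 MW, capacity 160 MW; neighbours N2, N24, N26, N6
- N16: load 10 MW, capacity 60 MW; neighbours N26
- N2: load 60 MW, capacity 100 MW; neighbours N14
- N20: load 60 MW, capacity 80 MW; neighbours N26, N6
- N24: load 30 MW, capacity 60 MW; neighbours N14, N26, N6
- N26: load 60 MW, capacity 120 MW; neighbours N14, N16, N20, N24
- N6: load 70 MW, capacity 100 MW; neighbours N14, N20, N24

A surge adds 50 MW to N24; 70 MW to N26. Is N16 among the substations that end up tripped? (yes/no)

no

Round 1 — N24 at 80 > 60; N26 at 130 > 120. N24, N26 trip offline.
  N24 sheds 80 MW to N14, N6: 40 each.
    N14: 110+40 = 150 ≤ 160
    N6: 70+40 = 110 > 100
  N26 sheds 130 MW to N14, N16, N20: 43 each (1 lost).
    N14: 150+43 = 193 > 160
    N16: 10+43 = 53 ≤ 60
    N20: 60+43 = 103 > 80
Round 2 — N14, N20, N6 trip offline.
  N14 sheds 193 MW to N2: 193 each.
    N2: 60+193 = 253 > 100
  N20 sheds 103 MW: no online neighbours, lost.
  N6 sheds 110 MW: no online neighbours, lost.
Round 3 — N2 trips offline.
  N2 sheds 253 MW: no online neighbours, lost.
No further trips.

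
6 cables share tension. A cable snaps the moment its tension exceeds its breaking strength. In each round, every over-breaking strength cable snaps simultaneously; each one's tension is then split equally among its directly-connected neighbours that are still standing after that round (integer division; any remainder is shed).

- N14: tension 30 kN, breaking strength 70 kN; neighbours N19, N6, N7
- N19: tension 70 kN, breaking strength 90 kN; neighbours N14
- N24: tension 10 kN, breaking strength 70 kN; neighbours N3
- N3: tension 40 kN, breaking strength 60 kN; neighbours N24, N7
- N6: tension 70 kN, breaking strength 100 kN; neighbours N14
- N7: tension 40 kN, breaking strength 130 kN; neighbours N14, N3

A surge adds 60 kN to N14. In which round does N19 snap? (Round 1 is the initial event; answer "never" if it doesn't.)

Round 1 — N14 at 90 > 70. N14 snaps.
  N14 sheds 90 kN to N19, N6, N7: 30 each.
    N19: 70+30 = 100 > 90
    N6: 70+30 = 100 ≤ 100
    N7: 40+30 = 70 ≤ 130
Round 2 — N19 snaps.
  N19 sheds 100 kN: no online neighbours, lost.
No further breaks.

2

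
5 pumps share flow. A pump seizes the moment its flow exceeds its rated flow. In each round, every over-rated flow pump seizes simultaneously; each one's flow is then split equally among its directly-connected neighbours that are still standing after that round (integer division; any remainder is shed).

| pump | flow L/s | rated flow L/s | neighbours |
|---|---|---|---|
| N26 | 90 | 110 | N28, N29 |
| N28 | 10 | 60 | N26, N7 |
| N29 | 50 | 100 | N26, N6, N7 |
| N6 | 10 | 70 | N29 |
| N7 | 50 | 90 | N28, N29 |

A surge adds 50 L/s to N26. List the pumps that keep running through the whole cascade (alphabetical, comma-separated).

Round 1 — N26 at 140 > 110. N26 seizes.
  N26 sheds 140 L/s to N28, N29: 70 each.
    N28: 10+70 = 80 > 60
    N29: 50+70 = 120 > 100
Round 2 — N28, N29 seize.
  N28 sheds 80 L/s to N7: 80 each.
    N7: 50+80 = 130 > 90
  N29 sheds 120 L/s to N6, N7: 60 each.
    N6: 10+60 = 70 ≤ 70
    N7: 130+60 = 190 > 90
Round 3 — N7 seizes.
  N7 sheds 190 L/s: no online neighbours, lost.
No further seizures.

N6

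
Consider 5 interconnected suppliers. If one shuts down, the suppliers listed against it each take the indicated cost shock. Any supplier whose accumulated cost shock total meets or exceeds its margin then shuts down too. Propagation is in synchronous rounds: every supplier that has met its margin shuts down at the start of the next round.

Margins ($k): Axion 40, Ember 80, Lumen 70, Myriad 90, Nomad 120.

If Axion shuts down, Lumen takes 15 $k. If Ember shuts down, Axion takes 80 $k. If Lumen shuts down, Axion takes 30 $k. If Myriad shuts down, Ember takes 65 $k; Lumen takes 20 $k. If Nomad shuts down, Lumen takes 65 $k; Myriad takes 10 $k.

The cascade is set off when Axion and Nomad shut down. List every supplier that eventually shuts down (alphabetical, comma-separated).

Axion, Lumen, Nomad

Round 1 — Axion, Nomad shut down (initial).
  Lumen: +15+65 → 80 ≥ 70
  Myriad: +10 → 10 < 90
Round 2 — Lumen shuts down.
No further shutdowns.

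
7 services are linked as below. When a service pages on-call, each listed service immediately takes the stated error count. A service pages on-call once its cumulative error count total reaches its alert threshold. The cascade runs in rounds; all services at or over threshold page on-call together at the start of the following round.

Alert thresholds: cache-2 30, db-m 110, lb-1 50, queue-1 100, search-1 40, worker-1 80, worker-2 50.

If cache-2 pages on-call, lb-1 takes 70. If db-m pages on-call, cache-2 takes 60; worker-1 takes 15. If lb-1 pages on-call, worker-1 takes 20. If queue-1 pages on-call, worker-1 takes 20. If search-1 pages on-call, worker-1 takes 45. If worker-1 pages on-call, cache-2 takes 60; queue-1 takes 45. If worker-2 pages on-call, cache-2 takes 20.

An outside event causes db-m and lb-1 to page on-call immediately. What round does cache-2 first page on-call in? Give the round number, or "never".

Round 1 — db-m, lb-1 page on-call (initial).
  cache-2: +60 → 60 ≥ 30
  worker-1: +15+20 → 35 < 80
Round 2 — cache-2 pages on-call.
No further pages.

2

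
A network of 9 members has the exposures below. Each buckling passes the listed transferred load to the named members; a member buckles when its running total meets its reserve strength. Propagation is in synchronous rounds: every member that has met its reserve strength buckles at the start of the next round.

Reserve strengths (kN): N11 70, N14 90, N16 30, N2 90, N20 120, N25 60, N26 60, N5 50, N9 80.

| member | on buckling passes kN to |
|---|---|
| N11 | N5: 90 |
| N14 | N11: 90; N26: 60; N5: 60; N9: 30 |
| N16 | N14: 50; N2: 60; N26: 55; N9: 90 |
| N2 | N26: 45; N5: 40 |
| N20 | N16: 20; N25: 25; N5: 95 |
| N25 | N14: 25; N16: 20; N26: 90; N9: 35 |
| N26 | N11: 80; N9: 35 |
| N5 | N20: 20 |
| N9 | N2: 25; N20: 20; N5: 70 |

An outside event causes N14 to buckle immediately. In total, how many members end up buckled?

4

Round 1 — N14 buckles (initial).
  N11: +90 → 90 ≥ 70
  N26: +60 → 60 ≥ 60
  N5: +60 → 60 ≥ 50
  N9: +30 → 30 < 80
Round 2 — N11, N26, N5 buckle.
  N20: +20 → 20 < 120
  N9: +35 → 65 < 80
No further bucklings.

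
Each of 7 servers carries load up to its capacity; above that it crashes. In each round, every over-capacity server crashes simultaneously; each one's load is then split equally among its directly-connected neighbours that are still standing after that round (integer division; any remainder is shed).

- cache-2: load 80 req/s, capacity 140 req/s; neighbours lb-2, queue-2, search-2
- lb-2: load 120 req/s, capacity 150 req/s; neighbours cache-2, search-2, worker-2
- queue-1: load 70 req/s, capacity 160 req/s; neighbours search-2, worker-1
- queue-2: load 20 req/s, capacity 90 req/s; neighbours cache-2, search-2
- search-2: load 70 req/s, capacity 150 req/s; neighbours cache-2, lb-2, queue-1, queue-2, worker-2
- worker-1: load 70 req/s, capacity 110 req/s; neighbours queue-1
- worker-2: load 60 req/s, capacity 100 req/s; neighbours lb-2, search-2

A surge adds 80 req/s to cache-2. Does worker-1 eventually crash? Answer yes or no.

Round 1 — cache-2 at 160 > 140. cache-2 crashes.
  cache-2 sheds 160 req/s to lb-2, queue-2, search-2: 53 each (1 lost).
    lb-2: 120+53 = 173 > 150
    queue-2: 20+53 = 73 ≤ 90
    search-2: 70+53 = 123 ≤ 150
Round 2 — lb-2 crashes.
  lb-2 sheds 173 req/s to search-2, worker-2: 86 each (1 lost).
    search-2: 123+86 = 209 > 150
    worker-2: 60+86 = 146 > 100
Round 3 — search-2, worker-2 crash.
  search-2 sheds 209 req/s to queue-1, queue-2: 104 each (1 lost).
    queue-1: 70+104 = 174 > 160
    queue-2: 73+104 = 177 > 90
  worker-2 sheds 146 req/s: no online neighbours, lost.
Round 4 — queue-1, queue-2 crash.
  queue-1 sheds 174 req/s to worker-1: 174 each.
    worker-1: 70+174 = 244 > 110
  queue-2 sheds 177 req/s: no online neighbours, lost.
Round 5 — worker-1 crashes.
  worker-1 sheds 244 req/s: no online neighbours, lost.
No further crashes.

yes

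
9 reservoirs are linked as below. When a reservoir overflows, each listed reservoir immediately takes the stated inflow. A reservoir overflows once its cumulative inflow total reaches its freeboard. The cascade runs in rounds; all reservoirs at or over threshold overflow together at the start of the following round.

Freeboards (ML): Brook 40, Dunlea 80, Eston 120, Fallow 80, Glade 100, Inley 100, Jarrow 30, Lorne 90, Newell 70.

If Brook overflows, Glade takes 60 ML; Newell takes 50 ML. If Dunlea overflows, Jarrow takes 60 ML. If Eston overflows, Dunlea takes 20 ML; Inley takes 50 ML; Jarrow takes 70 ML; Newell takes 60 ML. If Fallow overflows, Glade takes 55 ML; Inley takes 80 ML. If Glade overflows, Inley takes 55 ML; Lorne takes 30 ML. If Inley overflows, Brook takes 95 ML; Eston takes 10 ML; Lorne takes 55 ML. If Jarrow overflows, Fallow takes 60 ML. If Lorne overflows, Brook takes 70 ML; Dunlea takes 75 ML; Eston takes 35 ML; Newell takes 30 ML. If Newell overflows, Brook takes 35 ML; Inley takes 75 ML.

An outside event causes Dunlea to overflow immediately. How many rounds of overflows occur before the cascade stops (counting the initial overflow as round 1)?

2

Round 1 — Dunlea overflows (initial).
  Jarrow: +60 → 60 ≥ 30
Round 2 — Jarrow overflows.
  Fallow: +60 → 60 < 80
No further overflows.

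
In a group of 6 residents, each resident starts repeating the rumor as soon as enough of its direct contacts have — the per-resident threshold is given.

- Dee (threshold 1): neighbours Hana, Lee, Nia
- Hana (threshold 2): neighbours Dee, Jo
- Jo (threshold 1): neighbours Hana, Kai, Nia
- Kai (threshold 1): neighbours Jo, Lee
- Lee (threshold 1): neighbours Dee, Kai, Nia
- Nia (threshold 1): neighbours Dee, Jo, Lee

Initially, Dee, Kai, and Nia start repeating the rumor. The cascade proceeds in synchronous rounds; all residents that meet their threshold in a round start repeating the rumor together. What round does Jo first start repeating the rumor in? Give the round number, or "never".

2

Round 1 — Dee, Kai, Nia start repeating the rumor (initial).
Round 2 — checking thresholds:
  Hana: 1 of 2 neighbours < 2, not yet.
  Jo: 2 of 3 neighbours ≥ 1, starts repeating the rumor.
  Lee: 3 of 3 neighbours ≥ 1, starts repeating the rumor.
Round 3 — checking thresholds:
  Hana: 2 of 2 neighbours ≥ 2, starts repeating the rumor.
Round 4 — no new spreads; cascade stops.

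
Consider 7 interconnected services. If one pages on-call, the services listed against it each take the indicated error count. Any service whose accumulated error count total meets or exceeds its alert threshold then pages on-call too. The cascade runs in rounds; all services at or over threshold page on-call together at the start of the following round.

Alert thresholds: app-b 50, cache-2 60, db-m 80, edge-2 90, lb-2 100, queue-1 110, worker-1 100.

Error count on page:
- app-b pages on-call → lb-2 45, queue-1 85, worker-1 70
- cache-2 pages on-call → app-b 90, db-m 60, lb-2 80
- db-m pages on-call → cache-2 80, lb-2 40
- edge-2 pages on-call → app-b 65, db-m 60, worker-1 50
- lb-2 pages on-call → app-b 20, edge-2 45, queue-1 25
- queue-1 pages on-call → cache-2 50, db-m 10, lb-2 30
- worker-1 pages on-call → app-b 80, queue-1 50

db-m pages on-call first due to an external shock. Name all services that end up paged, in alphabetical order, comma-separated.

Round 1 — db-m pages on-call (initial).
  cache-2: +80 → 80 ≥ 60
  lb-2: +40 → 40 < 100
Round 2 — cache-2 pages on-call.
  app-b: +90 → 90 ≥ 50
  lb-2: +80 → 120 ≥ 100
Round 3 — app-b, lb-2 page on-call.
  edge-2: +45 → 45 < 90
  queue-1: +85+25 → 110 ≥ 110
  worker-1: +70 → 70 < 100
Round 4 — queue-1 pages on-call.
No further pages.

app-b, cache-2, db-m, lb-2, queue-1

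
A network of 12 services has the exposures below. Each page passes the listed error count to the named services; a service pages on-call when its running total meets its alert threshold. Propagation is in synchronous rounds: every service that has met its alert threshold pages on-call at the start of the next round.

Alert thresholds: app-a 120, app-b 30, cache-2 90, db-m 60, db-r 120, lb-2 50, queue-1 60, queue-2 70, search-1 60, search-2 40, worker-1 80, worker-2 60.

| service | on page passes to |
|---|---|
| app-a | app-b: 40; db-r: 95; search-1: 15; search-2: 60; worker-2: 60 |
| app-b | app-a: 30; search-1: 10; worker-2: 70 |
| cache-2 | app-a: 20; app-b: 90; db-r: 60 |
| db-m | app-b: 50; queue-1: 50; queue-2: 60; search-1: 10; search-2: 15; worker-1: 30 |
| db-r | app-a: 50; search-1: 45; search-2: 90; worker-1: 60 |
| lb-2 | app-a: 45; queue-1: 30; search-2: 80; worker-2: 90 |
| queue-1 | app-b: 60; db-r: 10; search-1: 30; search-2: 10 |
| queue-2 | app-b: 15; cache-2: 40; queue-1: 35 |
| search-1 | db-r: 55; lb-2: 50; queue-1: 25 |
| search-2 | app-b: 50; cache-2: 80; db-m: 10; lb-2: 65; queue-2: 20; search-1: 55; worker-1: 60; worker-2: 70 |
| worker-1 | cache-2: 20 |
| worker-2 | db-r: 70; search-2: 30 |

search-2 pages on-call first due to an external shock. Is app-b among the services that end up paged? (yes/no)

Round 1 — search-2 pages on-call (initial).
  app-b: +50 → 50 ≥ 30
  cache-2: +80 → 80 < 90
  db-m: +10 → 10 < 60
  lb-2: +65 → 65 ≥ 50
  queue-2: +20 → 20 < 70
  search-1: +55 → 55 < 60
  worker-1: +60 → 60 < 80
  worker-2: +70 → 70 ≥ 60
Round 2 — app-b, lb-2, worker-2 page on-call.
  app-a: +30+45 → 75 < 120
  db-r: +70 → 70 < 120
  queue-1: +30 → 30 < 60
  search-1: +10 → 65 ≥ 60
Round 3 — search-1 pages on-call.
  db-r: +55 → 125 ≥ 120
  queue-1: +25 → 55 < 60
Round 4 — db-r pages on-call.
  app-a: +50 → 125 ≥ 120
  worker-1: +60 → 120 ≥ 80
Round 5 — app-a, worker-1 page on-call.
  cache-2: +20 → 100 ≥ 90
Round 6 — cache-2 pages on-call.
No further pages.

yes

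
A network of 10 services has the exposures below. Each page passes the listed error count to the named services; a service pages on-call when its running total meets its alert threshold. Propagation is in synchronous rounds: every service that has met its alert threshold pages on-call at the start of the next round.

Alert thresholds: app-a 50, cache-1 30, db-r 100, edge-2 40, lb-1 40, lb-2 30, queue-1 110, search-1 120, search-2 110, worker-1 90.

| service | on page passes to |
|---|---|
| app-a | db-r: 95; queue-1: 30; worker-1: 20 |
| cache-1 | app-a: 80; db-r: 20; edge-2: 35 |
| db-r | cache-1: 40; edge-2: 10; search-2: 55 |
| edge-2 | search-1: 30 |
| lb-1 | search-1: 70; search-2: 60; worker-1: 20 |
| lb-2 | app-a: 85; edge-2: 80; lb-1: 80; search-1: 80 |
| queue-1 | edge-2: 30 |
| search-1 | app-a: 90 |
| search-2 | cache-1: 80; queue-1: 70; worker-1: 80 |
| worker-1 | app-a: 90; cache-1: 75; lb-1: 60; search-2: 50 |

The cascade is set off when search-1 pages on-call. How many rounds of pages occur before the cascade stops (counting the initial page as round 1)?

2

Round 1 — search-1 pages on-call (initial).
  app-a: +90 → 90 ≥ 50
Round 2 — app-a pages on-call.
  db-r: +95 → 95 < 100
  queue-1: +30 → 30 < 110
  worker-1: +20 → 20 < 90
No further pages.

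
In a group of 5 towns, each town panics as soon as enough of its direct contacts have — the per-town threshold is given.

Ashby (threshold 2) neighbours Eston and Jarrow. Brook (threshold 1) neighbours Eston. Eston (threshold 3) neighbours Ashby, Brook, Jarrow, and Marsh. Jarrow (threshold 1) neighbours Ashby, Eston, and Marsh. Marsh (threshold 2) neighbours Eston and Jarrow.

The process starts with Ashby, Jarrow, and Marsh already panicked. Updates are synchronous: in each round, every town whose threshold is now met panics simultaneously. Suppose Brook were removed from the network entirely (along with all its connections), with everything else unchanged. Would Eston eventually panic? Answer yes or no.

yes

With Brook removed:
Round 1 — Ashby, Jarrow, Marsh panic (initial).
Round 2 — checking thresholds:
  Eston: 3 of 3 neighbours ≥ 3, panics.
Round 3 — no new panics; cascade stops.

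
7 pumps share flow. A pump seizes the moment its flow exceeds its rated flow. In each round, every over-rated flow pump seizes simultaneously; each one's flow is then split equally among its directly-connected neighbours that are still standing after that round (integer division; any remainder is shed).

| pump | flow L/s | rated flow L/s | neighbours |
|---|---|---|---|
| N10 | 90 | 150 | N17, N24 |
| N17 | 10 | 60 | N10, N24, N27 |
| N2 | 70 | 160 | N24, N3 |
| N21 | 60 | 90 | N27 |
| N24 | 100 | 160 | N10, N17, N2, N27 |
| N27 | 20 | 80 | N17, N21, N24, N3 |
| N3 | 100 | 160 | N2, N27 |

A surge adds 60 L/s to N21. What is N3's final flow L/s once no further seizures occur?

Round 1 — N21 at 120 > 90. N21 seizes.
  N21 sheds 120 L/s to N27: 120 each.
    N27: 20+120 = 140 > 80
Round 2 — N27 seizes.
  N27 sheds 140 L/s to N17, N24, N3: 46 each (2 lost).
    N17: 10+46 = 56 ≤ 60
    N24: 100+46 = 146 ≤ 160
    N3: 100+46 = 146 ≤ 160
No further seizures.

146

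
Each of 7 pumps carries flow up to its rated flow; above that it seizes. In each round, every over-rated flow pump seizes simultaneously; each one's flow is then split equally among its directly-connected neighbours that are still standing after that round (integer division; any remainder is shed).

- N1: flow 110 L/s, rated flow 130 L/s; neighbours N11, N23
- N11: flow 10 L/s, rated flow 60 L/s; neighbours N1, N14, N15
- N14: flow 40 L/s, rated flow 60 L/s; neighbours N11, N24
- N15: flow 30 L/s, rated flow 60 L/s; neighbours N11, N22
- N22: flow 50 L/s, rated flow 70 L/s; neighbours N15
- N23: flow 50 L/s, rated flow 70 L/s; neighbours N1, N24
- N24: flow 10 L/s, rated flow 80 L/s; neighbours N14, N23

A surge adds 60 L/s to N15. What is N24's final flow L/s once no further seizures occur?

10

Round 1 — N15 at 90 > 60. N15 seizes.
  N15 sheds 90 L/s to N11, N22: 45 each.
    N11: 10+45 = 55 ≤ 60
    N22: 50+45 = 95 > 70
Round 2 — N22 seizes.
  N22 sheds 95 L/s: no online neighbours, lost.
No further seizures.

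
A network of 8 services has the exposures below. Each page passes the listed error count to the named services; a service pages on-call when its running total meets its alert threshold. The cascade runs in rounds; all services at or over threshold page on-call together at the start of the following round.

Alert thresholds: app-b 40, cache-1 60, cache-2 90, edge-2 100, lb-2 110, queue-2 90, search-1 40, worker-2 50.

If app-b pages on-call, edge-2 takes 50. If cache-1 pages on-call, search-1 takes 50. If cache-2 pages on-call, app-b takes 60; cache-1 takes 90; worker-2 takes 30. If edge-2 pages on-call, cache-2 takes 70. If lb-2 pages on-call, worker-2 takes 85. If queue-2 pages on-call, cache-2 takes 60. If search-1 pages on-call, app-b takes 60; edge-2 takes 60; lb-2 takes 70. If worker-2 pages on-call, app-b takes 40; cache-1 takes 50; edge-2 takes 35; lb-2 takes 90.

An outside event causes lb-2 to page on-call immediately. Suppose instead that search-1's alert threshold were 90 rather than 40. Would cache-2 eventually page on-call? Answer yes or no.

With search-1's alert threshold at 90:
Round 1 — lb-2 pages on-call (initial).
  worker-2: +85 → 85 ≥ 50
Round 2 — worker-2 pages on-call.
  app-b: +40 → 40 ≥ 40
  cache-1: +50 → 50 < 60
  edge-2: +35 → 35 < 100
Round 3 — app-b pages on-call.
  edge-2: +50 → 85 < 100
No further pages.

no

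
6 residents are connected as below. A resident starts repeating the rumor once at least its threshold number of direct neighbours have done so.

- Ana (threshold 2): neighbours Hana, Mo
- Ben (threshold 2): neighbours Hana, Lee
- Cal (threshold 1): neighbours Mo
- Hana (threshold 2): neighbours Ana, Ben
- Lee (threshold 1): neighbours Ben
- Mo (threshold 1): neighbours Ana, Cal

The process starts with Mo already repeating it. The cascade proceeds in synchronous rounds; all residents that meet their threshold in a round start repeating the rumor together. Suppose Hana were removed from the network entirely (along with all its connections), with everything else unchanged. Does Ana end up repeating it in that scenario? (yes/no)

With Hana removed:
Round 1 — Mo starts repeating the rumor (initial).
Round 2 — checking thresholds:
  Ana: 1 of 1 neighbours < 2, holds.
  Cal: 1 of 1 neighbours ≥ 1, starts repeating the rumor.
Round 3 — no new spreads; cascade stops.

no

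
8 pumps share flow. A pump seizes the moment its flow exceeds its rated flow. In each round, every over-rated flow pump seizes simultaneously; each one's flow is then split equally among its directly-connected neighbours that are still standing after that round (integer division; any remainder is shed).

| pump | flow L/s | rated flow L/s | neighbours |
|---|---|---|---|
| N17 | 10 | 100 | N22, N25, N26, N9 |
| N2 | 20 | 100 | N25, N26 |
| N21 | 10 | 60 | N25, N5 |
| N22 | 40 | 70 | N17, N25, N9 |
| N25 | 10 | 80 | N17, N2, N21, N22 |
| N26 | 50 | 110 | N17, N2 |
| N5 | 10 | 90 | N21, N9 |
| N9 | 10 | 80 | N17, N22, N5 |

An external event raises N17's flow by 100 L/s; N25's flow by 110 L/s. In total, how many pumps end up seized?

6

Round 1 — N17 at 110 > 100; N25 at 120 > 80. N17, N25 seize.
  N17 sheds 110 L/s to N22, N26, N9: 36 each (2 lost).
    N22: 40+36 = 76 > 70
    N26: 50+36 = 86 ≤ 110
    N9: 10+36 = 46 ≤ 80
  N25 sheds 120 L/s to N2, N21, N22: 40 each.
    N2: 20+40 = 60 ≤ 100
    N21: 10+40 = 50 ≤ 60
    N22: 76+40 = 116 > 70
Round 2 — N22 seizes.
  N22 sheds 116 L/s to N9: 116 each.
    N9: 46+116 = 162 > 80
Round 3 — N9 seizes.
  N9 sheds 162 L/s to N5: 162 each.
    N5: 10+162 = 172 > 90
Round 4 — N5 seizes.
  N5 sheds 172 L/s to N21: 172 each.
    N21: 50+172 = 222 > 60
Round 5 — N21 seizes.
  N21 sheds 222 L/s: no online neighbours, lost.
No further seizures.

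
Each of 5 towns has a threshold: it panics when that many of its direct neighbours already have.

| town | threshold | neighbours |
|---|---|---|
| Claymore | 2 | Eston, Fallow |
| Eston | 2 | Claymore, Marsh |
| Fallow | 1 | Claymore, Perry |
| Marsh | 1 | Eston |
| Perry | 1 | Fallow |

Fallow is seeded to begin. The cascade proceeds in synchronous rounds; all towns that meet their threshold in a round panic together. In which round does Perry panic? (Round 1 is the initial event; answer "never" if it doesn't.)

2

Round 1 — Fallow panics (initial).
Round 2 — checking thresholds:
  Claymore: 1 of 2 neighbours < 2, not yet.
  Perry: 1 of 1 neighbours ≥ 1, panics.
Round 3 — no new panics; cascade stops.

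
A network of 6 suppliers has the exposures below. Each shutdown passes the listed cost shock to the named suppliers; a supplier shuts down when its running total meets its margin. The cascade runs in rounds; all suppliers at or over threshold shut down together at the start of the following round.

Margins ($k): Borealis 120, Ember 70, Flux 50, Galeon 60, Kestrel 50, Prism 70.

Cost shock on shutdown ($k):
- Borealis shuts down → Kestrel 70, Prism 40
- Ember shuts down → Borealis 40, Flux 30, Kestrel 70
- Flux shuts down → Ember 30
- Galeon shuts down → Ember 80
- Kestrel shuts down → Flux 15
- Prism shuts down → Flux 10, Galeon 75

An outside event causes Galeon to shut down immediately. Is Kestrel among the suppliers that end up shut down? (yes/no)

yes

Round 1 — Galeon shuts down (initial).
  Ember: +80 → 80 ≥ 70
Round 2 — Ember shuts down.
  Borealis: +40 → 40 < 120
  Flux: +30 → 30 < 50
  Kestrel: +70 → 70 ≥ 50
Round 3 — Kestrel shuts down.
  Flux: +15 → 45 < 50
No further shutdowns.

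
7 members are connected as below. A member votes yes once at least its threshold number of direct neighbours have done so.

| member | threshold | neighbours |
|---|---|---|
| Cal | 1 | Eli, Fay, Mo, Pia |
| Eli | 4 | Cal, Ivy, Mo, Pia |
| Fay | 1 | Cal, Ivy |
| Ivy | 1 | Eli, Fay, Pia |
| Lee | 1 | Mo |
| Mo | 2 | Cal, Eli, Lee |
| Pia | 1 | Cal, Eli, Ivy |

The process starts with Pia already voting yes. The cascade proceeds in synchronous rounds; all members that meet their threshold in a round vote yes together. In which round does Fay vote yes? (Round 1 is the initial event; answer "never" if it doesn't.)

3

Round 1 — Pia votes yes (initial).
Round 2 — checking thresholds:
  Cal: 1 of 4 neighbours ≥ 1, votes yes.
  Eli: 1 of 4 neighbours < 4, holds.
  Ivy: 1 of 3 neighbours ≥ 1, votes yes.
Round 3 — checking thresholds:
  Eli: 3 of 4 neighbours < 4, holds.
  Fay: 2 of 2 neighbours ≥ 1, votes yes.
  Mo: 1 of 3 neighbours < 2, holds.
Round 4 — no new yes votes; cascade stops.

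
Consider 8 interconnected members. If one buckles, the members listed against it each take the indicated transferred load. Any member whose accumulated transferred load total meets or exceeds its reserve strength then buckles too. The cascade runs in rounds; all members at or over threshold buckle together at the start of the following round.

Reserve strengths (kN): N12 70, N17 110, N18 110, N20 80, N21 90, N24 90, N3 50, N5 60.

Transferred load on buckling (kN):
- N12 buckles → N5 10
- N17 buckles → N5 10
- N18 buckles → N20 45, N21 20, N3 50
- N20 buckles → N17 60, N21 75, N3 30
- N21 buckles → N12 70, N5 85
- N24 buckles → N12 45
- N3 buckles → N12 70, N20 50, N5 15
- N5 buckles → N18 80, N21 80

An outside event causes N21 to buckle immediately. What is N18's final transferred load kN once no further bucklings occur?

Round 1 — N21 buckles (initial).
  N12: +70 → 70 ≥ 70
  N5: +85 → 85 ≥ 60
Round 2 — N12, N5 buckle.
  N18: +80 → 80 < 110
No further bucklings.

80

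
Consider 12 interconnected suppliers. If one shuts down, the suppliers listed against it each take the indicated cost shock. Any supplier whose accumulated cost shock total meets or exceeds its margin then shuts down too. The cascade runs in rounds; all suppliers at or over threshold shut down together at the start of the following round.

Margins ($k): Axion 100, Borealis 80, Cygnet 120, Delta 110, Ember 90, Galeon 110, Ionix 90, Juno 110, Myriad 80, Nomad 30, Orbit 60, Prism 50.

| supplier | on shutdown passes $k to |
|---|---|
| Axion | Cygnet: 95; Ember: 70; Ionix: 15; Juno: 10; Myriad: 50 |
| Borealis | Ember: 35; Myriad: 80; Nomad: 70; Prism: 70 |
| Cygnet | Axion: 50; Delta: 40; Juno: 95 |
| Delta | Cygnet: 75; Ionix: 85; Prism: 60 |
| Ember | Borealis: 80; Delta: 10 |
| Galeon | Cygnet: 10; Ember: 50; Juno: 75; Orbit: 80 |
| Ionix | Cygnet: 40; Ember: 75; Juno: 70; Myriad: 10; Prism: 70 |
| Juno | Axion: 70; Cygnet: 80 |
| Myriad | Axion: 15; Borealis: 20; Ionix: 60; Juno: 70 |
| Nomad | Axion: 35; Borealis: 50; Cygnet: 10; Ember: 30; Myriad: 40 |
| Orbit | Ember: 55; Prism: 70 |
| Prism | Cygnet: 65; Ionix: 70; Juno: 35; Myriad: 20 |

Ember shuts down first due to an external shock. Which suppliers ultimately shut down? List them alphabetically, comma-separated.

Axion, Borealis, Cygnet, Ember, Ionix, Juno, Myriad, Nomad, Prism

Round 1 — Ember shuts down (initial).
  Borealis: +80 → 80 ≥ 80
  Delta: +10 → 10 < 110
Round 2 — Borealis shuts down.
  Myriad: +80 → 80 ≥ 80
  Nomad: +70 → 70 ≥ 30
  Prism: +70 → 70 ≥ 50
Round 3 — Myriad, Nomad, Prism shut down.
  Axion: +15+35 → 50 < 100
  Cygnet: +10+65 → 75 < 120
  Ionix: +60+70 → 130 ≥ 90
  Juno: +70+35 → 105 < 110
Round 4 — Ionix shuts down.
  Cygnet: +40 → 115 < 120
  Juno: +70 → 175 ≥ 110
Round 5 — Juno shuts down.
  Axion: +70 → 120 ≥ 100
  Cygnet: +80 → 195 ≥ 120
Round 6 — Axion, Cygnet shut down.
  Delta: +40 → 50 < 110
No further shutdowns.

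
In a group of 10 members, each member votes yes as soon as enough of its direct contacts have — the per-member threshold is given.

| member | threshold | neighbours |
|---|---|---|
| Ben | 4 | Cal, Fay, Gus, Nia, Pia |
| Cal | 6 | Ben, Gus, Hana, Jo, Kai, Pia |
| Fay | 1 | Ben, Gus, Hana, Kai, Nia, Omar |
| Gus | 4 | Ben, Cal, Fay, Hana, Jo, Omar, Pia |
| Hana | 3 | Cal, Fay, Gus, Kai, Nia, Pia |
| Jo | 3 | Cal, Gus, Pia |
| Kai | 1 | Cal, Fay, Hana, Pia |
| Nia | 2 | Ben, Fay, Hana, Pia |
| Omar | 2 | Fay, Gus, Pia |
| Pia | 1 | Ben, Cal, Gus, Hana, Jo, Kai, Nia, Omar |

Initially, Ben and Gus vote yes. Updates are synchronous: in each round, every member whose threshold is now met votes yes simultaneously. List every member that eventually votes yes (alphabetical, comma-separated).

Ben, Fay, Gus, Hana, Kai, Nia, Omar, Pia

Round 1 — Ben, Gus vote yes (initial).
Round 2 — checking thresholds:
  Cal: 2 of 6 neighbours < 6, not yet.
  Fay: 2 of 6 neighbours ≥ 1, votes yes.
  Hana: 1 of 6 neighbours < 3, not yet.
  Jo: 1 of 3 neighbours < 3, not yet.
  Nia: 1 of 4 neighbours < 2, not yet.
  Omar: 1 of 3 neighbours < 2, not yet.
  Pia: 2 of 8 neighbours ≥ 1, votes yes.
Round 3 — checking thresholds:
  Cal: 3 of 6 neighbours < 6, not yet.
  Hana: 3 of 6 neighbours ≥ 3, votes yes.
  Jo: 2 of 3 neighbours < 3, not yet.
  Kai: 2 of 4 neighbours ≥ 1, votes yes.
  Nia: 3 of 4 neighbours ≥ 2, votes yes.
  Omar: 3 of 3 neighbours ≥ 2, votes yes.
Round 4 — no new yes votes; cascade stops.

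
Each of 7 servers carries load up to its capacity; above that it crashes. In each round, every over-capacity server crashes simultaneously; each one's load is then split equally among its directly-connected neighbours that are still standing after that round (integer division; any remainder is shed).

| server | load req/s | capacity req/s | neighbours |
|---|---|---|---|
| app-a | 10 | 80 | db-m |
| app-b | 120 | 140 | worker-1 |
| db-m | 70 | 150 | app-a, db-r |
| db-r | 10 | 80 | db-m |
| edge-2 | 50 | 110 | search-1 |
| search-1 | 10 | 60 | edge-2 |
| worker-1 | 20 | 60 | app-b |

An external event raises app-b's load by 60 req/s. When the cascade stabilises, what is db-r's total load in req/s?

10

Round 1 — app-b at 180 > 140. app-b crashes.
  app-b sheds 180 req/s to worker-1: 180 each.
    worker-1: 20+180 = 200 > 60
Round 2 — worker-1 crashes.
  worker-1 sheds 200 req/s: no online neighbours, lost.
No further crashes.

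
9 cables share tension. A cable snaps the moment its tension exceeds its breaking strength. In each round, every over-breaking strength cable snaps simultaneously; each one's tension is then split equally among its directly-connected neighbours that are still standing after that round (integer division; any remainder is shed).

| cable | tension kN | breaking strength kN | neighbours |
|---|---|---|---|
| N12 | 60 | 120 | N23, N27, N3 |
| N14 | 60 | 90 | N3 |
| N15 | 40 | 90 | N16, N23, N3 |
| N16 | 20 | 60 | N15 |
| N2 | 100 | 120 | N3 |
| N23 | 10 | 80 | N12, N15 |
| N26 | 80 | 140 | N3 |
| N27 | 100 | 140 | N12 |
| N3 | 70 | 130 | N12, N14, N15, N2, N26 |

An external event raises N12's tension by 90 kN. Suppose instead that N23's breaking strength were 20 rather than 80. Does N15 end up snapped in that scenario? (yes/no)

yes

With N23's breaking strength at 20:
Round 1 — N12 at 150 > 120. N12 snaps.
  N12 sheds 150 kN to N23, N27, N3: 50 each.
    N23: 10+50 = 60 > 20
    N27: 100+50 = 150 > 140
    N3: 70+50 = 120 ≤ 130
Round 2 — N23, N27 snap.
  N23 sheds 60 kN to N15: 60 each.
    N15: 40+60 = 100 > 90
  N27 sheds 150 kN: no online neighbours, lost.
Round 3 — N15 snaps.
  N15 sheds 100 kN to N16, N3: 50 each.
    N16: 20+50 = 70 > 60
    N3: 120+50 = 170 > 130
Round 4 — N16, N3 snap.
  N16 sheds 70 kN: no online neighbours, lost.
  N3 sheds 170 kN to N14, N2, N26: 56 each (2 lost).
    N14: 60+56 = 116 > 90
    N2: 100+56 = 156 > 120
    N26: 80+56 = 136 ≤ 140
Round 5 — N14, N2 snap.
  N14 sheds 116 kN: no online neighbours, lost.
  N2 sheds 156 kN: no online neighbours, lost.
No further breaks.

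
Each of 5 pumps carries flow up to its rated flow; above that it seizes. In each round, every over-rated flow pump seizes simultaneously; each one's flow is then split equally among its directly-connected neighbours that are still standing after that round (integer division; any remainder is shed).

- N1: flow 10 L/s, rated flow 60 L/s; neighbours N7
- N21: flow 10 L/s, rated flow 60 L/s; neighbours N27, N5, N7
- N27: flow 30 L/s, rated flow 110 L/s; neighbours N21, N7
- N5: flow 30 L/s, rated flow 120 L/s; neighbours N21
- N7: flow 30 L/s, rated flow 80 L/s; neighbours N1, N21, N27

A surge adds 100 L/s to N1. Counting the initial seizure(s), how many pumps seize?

4

Round 1 — N1 at 110 > 60. N1 seizes.
  N1 sheds 110 L/s to N7: 110 each.
    N7: 30+110 = 140 > 80
Round 2 — N7 seizes.
  N7 sheds 140 L/s to N21, N27: 70 each.
    N21: 10+70 = 80 > 60
    N27: 30+70 = 100 ≤ 110
Round 3 — N21 seizes.
  N21 sheds 80 L/s to N27, N5: 40 each.
    N27: 100+40 = 140 > 110
    N5: 30+40 = 70 ≤ 120
Round 4 — N27 seizes.
  N27 sheds 140 L/s: no online neighbours, lost.
No further seizures.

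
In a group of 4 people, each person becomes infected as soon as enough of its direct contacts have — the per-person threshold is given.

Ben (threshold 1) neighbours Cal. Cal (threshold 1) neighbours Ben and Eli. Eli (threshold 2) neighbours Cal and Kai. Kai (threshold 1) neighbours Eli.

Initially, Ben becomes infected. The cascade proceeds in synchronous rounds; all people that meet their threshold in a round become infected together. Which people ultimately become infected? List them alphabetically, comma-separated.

Ben, Cal

Round 1 — Ben becomes infected (initial).
Round 2 — checking thresholds:
  Cal: 1 of 2 neighbours ≥ 1, becomes infected.
Round 3 — no new infections; cascade stops.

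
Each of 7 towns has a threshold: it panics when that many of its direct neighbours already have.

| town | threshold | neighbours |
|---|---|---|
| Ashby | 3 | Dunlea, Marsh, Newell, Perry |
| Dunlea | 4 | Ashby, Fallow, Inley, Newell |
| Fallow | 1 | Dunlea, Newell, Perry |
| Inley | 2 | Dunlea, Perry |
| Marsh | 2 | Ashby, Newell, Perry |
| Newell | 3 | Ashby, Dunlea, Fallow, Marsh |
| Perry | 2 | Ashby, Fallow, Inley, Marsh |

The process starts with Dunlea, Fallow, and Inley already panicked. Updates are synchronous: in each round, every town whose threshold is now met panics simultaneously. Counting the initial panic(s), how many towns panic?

4

Round 1 — Dunlea, Fallow, Inley panic (initial).
Round 2 — checking thresholds:
  Ashby: 1 of 4 neighbours < 3, holds.
  Newell: 2 of 4 neighbours < 3, holds.
  Perry: 2 of 4 neighbours ≥ 2, panics.
Round 3 — no new panics; cascade stops.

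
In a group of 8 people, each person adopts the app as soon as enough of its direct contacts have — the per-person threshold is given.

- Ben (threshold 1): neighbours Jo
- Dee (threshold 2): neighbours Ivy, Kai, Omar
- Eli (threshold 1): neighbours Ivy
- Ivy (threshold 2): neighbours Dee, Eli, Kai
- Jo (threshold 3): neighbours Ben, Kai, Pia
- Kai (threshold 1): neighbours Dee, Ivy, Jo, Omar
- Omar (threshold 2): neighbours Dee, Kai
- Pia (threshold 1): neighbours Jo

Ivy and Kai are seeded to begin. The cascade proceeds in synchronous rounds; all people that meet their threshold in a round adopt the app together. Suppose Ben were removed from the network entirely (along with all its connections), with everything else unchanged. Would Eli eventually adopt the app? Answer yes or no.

yes

With Ben removed:
Round 1 — Ivy, Kai adopt the app (initial).
Round 2 — checking thresholds:
  Dee: 2 of 3 neighbours ≥ 2, adopts the app.
  Eli: 1 of 1 neighbours ≥ 1, adopts the app.
  Jo: 1 of 2 neighbours < 3, below threshold.
  Omar: 1 of 2 neighbours < 2, below threshold.
Round 3 — checking thresholds:
  Jo: 1 of 2 neighbours < 3, below threshold.
  Omar: 2 of 2 neighbours ≥ 2, adopts the app.
Round 4 — no new adoptions; cascade stops.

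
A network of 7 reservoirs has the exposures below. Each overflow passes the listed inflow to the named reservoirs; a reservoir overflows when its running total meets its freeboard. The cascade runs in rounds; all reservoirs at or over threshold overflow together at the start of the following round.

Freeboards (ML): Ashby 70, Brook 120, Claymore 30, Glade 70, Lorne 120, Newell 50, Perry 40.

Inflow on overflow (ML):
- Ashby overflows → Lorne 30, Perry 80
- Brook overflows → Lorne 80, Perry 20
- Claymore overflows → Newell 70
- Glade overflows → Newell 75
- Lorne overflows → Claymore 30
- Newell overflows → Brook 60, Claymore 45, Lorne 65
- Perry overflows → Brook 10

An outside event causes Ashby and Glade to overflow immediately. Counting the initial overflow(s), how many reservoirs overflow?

5

Round 1 — Ashby, Glade overflow (initial).
  Lorne: +30 → 30 < 120
  Newell: +75 → 75 ≥ 50
  Perry: +80 → 80 ≥ 40
Round 2 — Newell, Perry overflow.
  Brook: +60+10 → 70 < 120
  Claymore: +45 → 45 ≥ 30
  Lorne: +65 → 95 < 120
Round 3 — Claymore overflows.
No further overflows.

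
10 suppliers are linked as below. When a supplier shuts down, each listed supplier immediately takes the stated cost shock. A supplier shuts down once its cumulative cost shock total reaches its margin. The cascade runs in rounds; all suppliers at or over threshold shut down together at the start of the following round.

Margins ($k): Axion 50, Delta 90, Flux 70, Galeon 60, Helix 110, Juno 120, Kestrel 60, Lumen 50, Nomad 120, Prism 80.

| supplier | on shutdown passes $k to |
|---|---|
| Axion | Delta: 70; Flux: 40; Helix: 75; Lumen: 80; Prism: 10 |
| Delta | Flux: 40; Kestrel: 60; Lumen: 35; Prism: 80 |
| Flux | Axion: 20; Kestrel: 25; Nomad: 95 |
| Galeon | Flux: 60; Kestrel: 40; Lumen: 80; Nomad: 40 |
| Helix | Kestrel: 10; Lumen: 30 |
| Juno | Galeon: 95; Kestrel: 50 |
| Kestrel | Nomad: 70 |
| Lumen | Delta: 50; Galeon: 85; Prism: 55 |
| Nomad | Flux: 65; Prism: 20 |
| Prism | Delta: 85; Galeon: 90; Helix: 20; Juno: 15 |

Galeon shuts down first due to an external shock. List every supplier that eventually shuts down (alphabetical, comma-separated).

Round 1 — Galeon shuts down (initial).
  Flux: +60 → 60 < 70
  Kestrel: +40 → 40 < 60
  Lumen: +80 → 80 ≥ 50
  Nomad: +40 → 40 < 120
Round 2 — Lumen shuts down.
  Delta: +50 → 50 < 90
  Prism: +55 → 55 < 80
No further shutdowns.

Galeon, Lumen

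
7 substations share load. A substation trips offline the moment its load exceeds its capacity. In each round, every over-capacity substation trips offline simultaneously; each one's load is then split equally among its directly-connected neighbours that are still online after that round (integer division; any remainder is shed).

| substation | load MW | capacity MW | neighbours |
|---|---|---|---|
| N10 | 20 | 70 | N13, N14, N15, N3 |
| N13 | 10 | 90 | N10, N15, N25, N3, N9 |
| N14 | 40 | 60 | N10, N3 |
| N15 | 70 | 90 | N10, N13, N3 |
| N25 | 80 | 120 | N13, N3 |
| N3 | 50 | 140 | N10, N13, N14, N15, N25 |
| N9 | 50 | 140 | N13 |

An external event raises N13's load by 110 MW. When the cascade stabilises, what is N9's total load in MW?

Round 1 — N13 at 120 > 90. N13 trips offline.
  N13 sheds 120 MW to N10, N15, N25, N3, N9: 24 each.
    N10: 20+24 = 44 ≤ 70
    N15: 70+24 = 94 > 90
    N25: 80+24 = 104 ≤ 120
    N3: 50+24 = 74 ≤ 140
    N9: 50+24 = 74 ≤ 140
Round 2 — N15 trips offline.
  N15 sheds 94 MW to N10, N3: 47 each.
    N10: 44+47 = 91 > 70
    N3: 74+47 = 121 ≤ 140
Round 3 — N10 trips offline.
  N10 sheds 91 MW to N14, N3: 45 each (1 lost).
    N14: 40+45 = 85 > 60
    N3: 121+45 = 166 > 140
Round 4 — N14, N3 trip offline.
  N14 sheds 85 MW: no online neighbours, lost.
  N3 sheds 166 MW to N25: 166 each.
    N25: 104+166 = 270 > 120
Round 5 — N25 trips offline.
  N25 sheds 270 MW: no online neighbours, lost.
No further trips.

74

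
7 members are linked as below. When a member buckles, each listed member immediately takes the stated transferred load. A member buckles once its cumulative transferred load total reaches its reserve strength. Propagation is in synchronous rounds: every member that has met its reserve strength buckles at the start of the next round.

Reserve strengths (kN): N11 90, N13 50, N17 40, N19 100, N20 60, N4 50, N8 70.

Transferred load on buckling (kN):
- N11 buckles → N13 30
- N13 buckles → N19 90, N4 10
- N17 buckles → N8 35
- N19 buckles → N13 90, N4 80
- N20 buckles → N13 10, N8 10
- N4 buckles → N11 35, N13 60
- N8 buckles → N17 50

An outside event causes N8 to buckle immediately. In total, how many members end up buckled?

2

Round 1 — N8 buckles (initial).
  N17: +50 → 50 ≥ 40
Round 2 — N17 buckles.
No further bucklings.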